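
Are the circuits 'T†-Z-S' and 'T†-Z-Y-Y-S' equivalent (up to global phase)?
Yes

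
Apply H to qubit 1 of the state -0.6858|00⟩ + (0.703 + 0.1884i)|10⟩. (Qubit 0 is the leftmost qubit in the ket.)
-0.4849|00⟩ - 0.4849|01⟩ + (0.4971 + 0.1332i)|10⟩ + (0.4971 + 0.1332i)|11⟩

H on qubit 1 mixes each pair of kets that differ only in qubit 1: amplitudes (a, b) of (|…0…⟩, |…1…⟩) become ((a + b)/√2, (a − b)/√2). Kets absent from the input have amplitude 0.
(|00⟩, |01⟩): (a, b) = (-0.6858, 0) → (-0.4849, -0.4849)
(|10⟩, |11⟩): (a, b) = ((0.703 + 0.1884i), 0) → ((0.4971 + 0.1332i), (0.4971 + 0.1332i))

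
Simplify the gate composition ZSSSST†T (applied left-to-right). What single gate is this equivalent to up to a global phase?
Z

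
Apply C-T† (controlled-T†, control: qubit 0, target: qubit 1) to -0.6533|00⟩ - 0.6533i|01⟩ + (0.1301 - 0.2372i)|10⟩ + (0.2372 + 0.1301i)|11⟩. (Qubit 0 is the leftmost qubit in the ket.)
-0.6533|00⟩ - 0.6533i|01⟩ + (0.1301 - 0.2372i)|10⟩ + (0.2597 - 0.07573i)|11⟩

C-T† leaves the control-|0⟩ kets |00⟩, |01⟩ unchanged and applies T† to qubit 1 on the control-|1⟩ pair (|10⟩, |11⟩).
T† = [[1, 0], [0, (1/√2 - (1/√2)i)]].
With a = amp(|10⟩) = (0.1301 - 0.2372i) and b = amp(|11⟩) = (0.2372 + 0.1301i):
new amp(|10⟩) = (1)·a = (0.1301 - 0.2372i)
new amp(|11⟩) = (1/√2 - (1/√2)i)·b = (0.2597 - 0.07573i)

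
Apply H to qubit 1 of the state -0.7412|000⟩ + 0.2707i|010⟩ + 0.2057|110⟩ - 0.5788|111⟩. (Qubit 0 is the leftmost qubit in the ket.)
(-0.5241 + 0.1914i)|000⟩ + (-0.5241 - 0.1914i)|010⟩ + 0.1455|100⟩ - 0.4093|101⟩ - 0.1455|110⟩ + 0.4093|111⟩

H on qubit 1 mixes each pair of kets that differ only in qubit 1: amplitudes (a, b) of (|…0…⟩, |…1…⟩) become ((a + b)/√2, (a − b)/√2). Kets absent from the input have amplitude 0.
(|000⟩, |010⟩): (a, b) = (-0.7412, 0.2707i) → ((-0.5241 + 0.1914i), (-0.5241 - 0.1914i))
(|100⟩, |110⟩): (a, b) = (0, 0.2057) → (0.1455, -0.1455)
(|101⟩, |111⟩): (a, b) = (0, -0.5788) → (-0.4093, 0.4093)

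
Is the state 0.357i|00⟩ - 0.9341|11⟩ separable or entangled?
Entangled

Writing the state as a|00⟩ + b|01⟩ + c|10⟩ + d|11⟩, it is a product state iff ad − bc = 0.
Here (a, b, c, d) = (0.357i, 0, 0, -0.9341): ad − bc = (0.357i)(-0.9341) − (0)(0) = -0.3335i ≠ 0, so the state is entangled.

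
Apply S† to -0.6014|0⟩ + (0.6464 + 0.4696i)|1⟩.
-0.6014|0⟩ + (0.4696 - 0.6464i)|1⟩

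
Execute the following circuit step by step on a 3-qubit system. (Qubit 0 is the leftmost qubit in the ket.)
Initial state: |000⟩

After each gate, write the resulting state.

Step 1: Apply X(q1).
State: |010⟩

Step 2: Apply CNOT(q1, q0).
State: |110⟩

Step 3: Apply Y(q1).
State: -i|100⟩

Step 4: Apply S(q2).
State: -i|100⟩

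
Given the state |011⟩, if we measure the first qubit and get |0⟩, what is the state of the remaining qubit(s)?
|11⟩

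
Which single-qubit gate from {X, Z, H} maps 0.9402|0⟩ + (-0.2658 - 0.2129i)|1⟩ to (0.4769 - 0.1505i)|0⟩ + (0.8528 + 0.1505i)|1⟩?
H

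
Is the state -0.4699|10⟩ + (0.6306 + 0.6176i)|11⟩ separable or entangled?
Separable

Writing the state as a|00⟩ + b|01⟩ + c|10⟩ + d|11⟩, it is a product state iff ad − bc = 0.
Here (a, b, c, d) = (0, 0, -0.4699, (0.6306 + 0.6176i)): ad − bc = (0)(0.6306 + 0.6176i) − (0)(-0.4699) = 0, so the state is separable.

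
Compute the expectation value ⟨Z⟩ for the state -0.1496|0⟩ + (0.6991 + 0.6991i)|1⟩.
-0.9551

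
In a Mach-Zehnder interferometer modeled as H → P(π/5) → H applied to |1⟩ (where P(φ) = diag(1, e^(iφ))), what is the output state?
(0.09549 - 0.2939i)|0⟩ + (0.9045 + 0.2939i)|1⟩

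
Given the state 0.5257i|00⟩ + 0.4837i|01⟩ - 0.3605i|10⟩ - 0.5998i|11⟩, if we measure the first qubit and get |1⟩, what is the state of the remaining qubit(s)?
-0.5151i|0⟩ - 0.8571i|1⟩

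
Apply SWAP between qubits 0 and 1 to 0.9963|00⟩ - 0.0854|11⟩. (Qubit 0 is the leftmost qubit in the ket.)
0.9963|00⟩ - 0.0854|11⟩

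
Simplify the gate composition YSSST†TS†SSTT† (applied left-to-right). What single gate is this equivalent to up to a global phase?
Y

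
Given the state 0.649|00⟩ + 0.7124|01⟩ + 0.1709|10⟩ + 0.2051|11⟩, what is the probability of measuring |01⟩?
0.5075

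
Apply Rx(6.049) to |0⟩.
-0.9932|0⟩ - 0.1168i|1⟩

Rx(6.049) = [[cos(θ/2), −i·sin(θ/2)], [−i·sin(θ/2), cos(θ/2)]]; θ = 6.049, cos(θ/2) ≈ -0.993152, sin(θ/2) ≈ 0.116825.
With a = amp(|0⟩) = 1 and b = amp(|1⟩) = 0:
new amp(|0⟩) = (-0.993152)·a + (-0.116825i)·b = -0.9932
new amp(|1⟩) = (-0.116825i)·a + (-0.993152)·b = -0.1168i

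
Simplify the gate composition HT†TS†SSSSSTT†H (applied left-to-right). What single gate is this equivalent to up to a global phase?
I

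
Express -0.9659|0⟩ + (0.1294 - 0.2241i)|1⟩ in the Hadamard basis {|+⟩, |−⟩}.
(-0.5915 - 0.1585i)|+⟩ + (-0.7745 + 0.1585i)|−⟩

With |ψ⟩ = α|0⟩ + β|1⟩, the Hadamard-basis coefficients are ⟨+|ψ⟩ = (α + β)/√2 and ⟨−|ψ⟩ = (α − β)/√2.
Here α = -0.9659, β = (0.1294 - 0.2241i): (α + β)/√2 = (-0.5915 - 0.1585i), (α − β)/√2 = (-0.7745 + 0.1585i).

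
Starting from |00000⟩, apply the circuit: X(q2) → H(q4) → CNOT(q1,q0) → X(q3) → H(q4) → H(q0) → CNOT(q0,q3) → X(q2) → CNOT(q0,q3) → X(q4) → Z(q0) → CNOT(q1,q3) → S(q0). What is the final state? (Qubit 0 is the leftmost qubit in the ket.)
1/√2|00011⟩ - (1/√2)i|10011⟩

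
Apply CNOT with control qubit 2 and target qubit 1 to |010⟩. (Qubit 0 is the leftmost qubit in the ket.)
|010⟩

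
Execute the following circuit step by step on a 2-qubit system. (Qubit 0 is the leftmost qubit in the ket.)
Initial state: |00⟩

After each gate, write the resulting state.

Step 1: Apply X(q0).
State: |10⟩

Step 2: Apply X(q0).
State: |00⟩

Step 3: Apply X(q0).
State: |10⟩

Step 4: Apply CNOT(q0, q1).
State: |11⟩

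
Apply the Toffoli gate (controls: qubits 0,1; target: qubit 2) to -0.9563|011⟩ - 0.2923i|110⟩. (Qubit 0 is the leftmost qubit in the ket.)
-0.9563|011⟩ - 0.2923i|111⟩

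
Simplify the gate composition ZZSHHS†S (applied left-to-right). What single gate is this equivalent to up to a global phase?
S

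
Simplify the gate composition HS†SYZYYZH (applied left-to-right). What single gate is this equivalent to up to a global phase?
Y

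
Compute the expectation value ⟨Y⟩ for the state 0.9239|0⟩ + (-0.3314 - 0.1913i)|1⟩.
-0.3535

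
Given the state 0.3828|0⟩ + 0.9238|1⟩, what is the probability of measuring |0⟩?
0.1465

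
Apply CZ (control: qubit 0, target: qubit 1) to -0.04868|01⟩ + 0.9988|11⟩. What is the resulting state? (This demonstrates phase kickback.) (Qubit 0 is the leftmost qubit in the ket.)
-0.04868|01⟩ - 0.9988|11⟩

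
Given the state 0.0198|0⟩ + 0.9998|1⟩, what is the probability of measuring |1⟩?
0.9996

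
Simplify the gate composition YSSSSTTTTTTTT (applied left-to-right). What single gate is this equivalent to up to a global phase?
Y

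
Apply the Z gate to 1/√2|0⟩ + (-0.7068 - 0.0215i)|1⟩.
1/√2|0⟩ + (0.7068 + 0.0215i)|1⟩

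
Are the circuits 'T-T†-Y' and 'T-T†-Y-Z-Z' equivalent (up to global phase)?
Yes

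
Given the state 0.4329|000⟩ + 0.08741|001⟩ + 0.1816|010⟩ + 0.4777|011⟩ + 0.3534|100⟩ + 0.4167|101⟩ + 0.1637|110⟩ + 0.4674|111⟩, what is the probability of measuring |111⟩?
0.2185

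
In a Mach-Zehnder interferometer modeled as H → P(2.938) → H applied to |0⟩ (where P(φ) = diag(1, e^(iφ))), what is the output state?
(0.01033 + 0.1011i)|0⟩ + (0.9897 - 0.1011i)|1⟩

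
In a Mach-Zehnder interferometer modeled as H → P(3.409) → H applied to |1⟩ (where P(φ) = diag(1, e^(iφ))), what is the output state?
(0.9822 + 0.1321i)|0⟩ + (0.01777 - 0.1321i)|1⟩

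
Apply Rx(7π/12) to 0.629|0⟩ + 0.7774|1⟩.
(0.3829 - 0.6168i)|0⟩ + (0.4733 - 0.499i)|1⟩

Rx(7π/12) = [[cos(θ/2), −i·sin(θ/2)], [−i·sin(θ/2), cos(θ/2)]]; θ = 7π/12, cos(θ/2) ≈ 0.608761, sin(θ/2) ≈ 0.793353.
With a = amp(|0⟩) = 0.629 and b = amp(|1⟩) = 0.7774:
new amp(|0⟩) = (0.608761)·a + (-0.793353i)·b = (0.3829 - 0.6168i)
new amp(|1⟩) = (-0.793353i)·a + (0.608761)·b = (0.4733 - 0.499i)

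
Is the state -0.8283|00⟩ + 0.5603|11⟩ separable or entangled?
Entangled

Writing the state as a|00⟩ + b|01⟩ + c|10⟩ + d|11⟩, it is a product state iff ad − bc = 0.
Here (a, b, c, d) = (-0.8283, 0, 0, 0.5603): ad − bc = (-0.8283)(0.5603) − (0)(0) = -0.4641 ≠ 0, so the state is entangled.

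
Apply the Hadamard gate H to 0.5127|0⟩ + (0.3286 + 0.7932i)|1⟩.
(0.5949 + 0.5609i)|0⟩ + (0.1302 - 0.5609i)|1⟩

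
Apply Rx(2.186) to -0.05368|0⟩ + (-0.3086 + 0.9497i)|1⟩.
(0.8187 + 0.274i)|0⟩ + (-0.1419 + 0.4844i)|1⟩

Rx(2.186) = [[cos(θ/2), −i·sin(θ/2)], [−i·sin(θ/2), cos(θ/2)]]; θ = 2.186, cos(θ/2) ≈ 0.459823, sin(θ/2) ≈ 0.88801.
With a = amp(|0⟩) = -0.05368 and b = amp(|1⟩) = (-0.3086 + 0.9497i):
new amp(|0⟩) = (0.459823)·a + (-0.88801i)·b = (0.8187 + 0.274i)
new amp(|1⟩) = (-0.88801i)·a + (0.459823)·b = (-0.1419 + 0.4844i)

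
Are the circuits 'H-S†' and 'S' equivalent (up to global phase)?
No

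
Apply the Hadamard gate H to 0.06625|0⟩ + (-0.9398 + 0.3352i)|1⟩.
(-0.6177 + 0.237i)|0⟩ + (0.7114 - 0.237i)|1⟩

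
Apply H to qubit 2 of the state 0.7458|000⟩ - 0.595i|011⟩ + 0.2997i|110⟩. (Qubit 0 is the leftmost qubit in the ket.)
0.5274|000⟩ + 0.5274|001⟩ - 0.4207i|010⟩ + 0.4207i|011⟩ + 0.2119i|110⟩ + 0.2119i|111⟩

H on qubit 2 mixes each pair of kets that differ only in qubit 2: amplitudes (a, b) of (|…0…⟩, |…1…⟩) become ((a + b)/√2, (a − b)/√2). Kets absent from the input have amplitude 0.
(|000⟩, |001⟩): (a, b) = (0.7458, 0) → (0.5274, 0.5274)
(|010⟩, |011⟩): (a, b) = (0, -0.595i) → (-0.4207i, 0.4207i)
(|110⟩, |111⟩): (a, b) = (0.2997i, 0) → (0.2119i, 0.2119i)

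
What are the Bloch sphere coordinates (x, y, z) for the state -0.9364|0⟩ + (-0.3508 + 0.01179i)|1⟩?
(0.657, -0.02208, 0.7536)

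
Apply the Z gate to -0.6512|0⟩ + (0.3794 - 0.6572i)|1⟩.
-0.6512|0⟩ + (-0.3794 + 0.6572i)|1⟩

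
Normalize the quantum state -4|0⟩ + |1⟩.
-0.9701|0⟩ + 0.2425|1⟩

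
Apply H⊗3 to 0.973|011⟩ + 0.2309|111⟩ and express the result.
0.4256|000⟩ - 0.4256|001⟩ - 0.4256|010⟩ + 0.4256|011⟩ + 0.2624|100⟩ - 0.2624|101⟩ - 0.2624|110⟩ + 0.2624|111⟩

H⊗3 gives amp(|y⟩) = (1/2√2) Σ_x (−1)^(x·y) amp(|x⟩), where x·y is the number of positions in which both x and y have a 1.
|000⟩: (0.973 + 0.2309)/(2√2) = 0.4256
|001⟩: (-0.973 - 0.2309)/(2√2) = -0.4256
|010⟩: (-0.973 - 0.2309)/(2√2) = -0.4256
|011⟩: (0.973 + 0.2309)/(2√2) = 0.4256
|100⟩: (0.973 - 0.2309)/(2√2) = 0.2624
|101⟩: (-0.973 + 0.2309)/(2√2) = -0.2624
|110⟩: (-0.973 + 0.2309)/(2√2) = -0.2624
|111⟩: (0.973 - 0.2309)/(2√2) = 0.2624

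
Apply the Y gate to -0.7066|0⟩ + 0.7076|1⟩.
-0.7076i|0⟩ - 0.7066i|1⟩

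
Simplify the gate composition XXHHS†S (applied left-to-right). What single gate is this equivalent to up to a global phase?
I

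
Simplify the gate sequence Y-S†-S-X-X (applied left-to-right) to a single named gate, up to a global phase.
Y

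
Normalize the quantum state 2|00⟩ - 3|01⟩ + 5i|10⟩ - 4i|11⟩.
0.2722|00⟩ - 1/√6|01⟩ + 0.6804i|10⟩ - 0.5443i|11⟩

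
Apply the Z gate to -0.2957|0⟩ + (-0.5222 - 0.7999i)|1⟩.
-0.2957|0⟩ + (0.5222 + 0.7999i)|1⟩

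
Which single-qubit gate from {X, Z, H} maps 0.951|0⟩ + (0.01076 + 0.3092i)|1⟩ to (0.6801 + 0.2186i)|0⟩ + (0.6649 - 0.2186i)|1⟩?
H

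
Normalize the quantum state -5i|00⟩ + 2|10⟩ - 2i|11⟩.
-0.8704i|00⟩ + 0.3482|10⟩ - 0.3482i|11⟩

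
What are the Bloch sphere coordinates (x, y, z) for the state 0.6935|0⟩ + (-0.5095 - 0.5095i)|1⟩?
(-0.7067, -0.7067, -0.03824)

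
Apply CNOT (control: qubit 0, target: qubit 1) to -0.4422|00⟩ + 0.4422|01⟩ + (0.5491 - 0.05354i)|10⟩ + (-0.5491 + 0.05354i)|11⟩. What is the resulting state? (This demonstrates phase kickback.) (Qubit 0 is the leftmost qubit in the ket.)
-0.4422|00⟩ + 0.4422|01⟩ + (-0.5491 + 0.05354i)|10⟩ + (0.5491 - 0.05354i)|11⟩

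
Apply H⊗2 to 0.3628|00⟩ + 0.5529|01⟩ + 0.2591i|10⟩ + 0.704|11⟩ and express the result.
(0.8099 + 0.1296i)|00⟩ + (-0.4471 + 0.1296i)|01⟩ + (0.1059 - 0.1296i)|10⟩ + (0.257 - 0.1296i)|11⟩

H⊗2 gives amp(|y⟩) = (1/2) Σ_x (−1)^(x·y) amp(|x⟩), where x·y is the number of positions in which both x and y have a 1.
|00⟩: (0.3628 + 0.5529 + 0.2591i + 0.704)/2 = (0.8099 + 0.1296i)
|01⟩: (0.3628 - 0.5529 + 0.2591i - 0.704)/2 = (-0.4471 + 0.1296i)
|10⟩: (0.3628 + 0.5529 - 0.2591i - 0.704)/2 = (0.1059 - 0.1296i)
|11⟩: (0.3628 - 0.5529 - 0.2591i + 0.704)/2 = (0.257 - 0.1296i)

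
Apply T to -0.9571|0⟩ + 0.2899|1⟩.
-0.9571|0⟩ + (0.205 + 0.205i)|1⟩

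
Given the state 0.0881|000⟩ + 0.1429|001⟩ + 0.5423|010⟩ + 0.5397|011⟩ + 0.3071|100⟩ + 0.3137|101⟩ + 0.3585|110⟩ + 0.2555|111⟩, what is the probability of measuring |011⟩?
0.2913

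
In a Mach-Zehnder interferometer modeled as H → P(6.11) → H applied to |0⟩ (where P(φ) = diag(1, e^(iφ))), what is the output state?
(0.9925 - 0.08616i)|0⟩ + (0.00748 + 0.08616i)|1⟩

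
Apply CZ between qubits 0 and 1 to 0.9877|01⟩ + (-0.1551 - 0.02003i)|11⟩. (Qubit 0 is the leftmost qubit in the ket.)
0.9877|01⟩ + (0.1551 + 0.02003i)|11⟩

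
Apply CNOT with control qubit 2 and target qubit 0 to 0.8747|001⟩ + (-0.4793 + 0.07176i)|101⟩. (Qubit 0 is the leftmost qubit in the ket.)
(-0.4793 + 0.07176i)|001⟩ + 0.8747|101⟩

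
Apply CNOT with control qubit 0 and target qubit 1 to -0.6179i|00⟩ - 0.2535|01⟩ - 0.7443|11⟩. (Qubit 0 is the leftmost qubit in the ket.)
-0.6179i|00⟩ - 0.2535|01⟩ - 0.7443|10⟩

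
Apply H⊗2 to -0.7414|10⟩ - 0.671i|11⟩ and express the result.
(-0.3707 - 0.3355i)|00⟩ + (-0.3707 + 0.3355i)|01⟩ + (0.3707 + 0.3355i)|10⟩ + (0.3707 - 0.3355i)|11⟩

H⊗2 gives amp(|y⟩) = (1/2) Σ_x (−1)^(x·y) amp(|x⟩), where x·y is the number of positions in which both x and y have a 1.
|00⟩: (-0.7414 - 0.671i)/2 = (-0.3707 - 0.3355i)
|01⟩: (-0.7414 + 0.671i)/2 = (-0.3707 + 0.3355i)
|10⟩: (0.7414 + 0.671i)/2 = (0.3707 + 0.3355i)
|11⟩: (0.7414 - 0.671i)/2 = (0.3707 - 0.3355i)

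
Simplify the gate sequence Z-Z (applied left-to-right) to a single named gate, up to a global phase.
I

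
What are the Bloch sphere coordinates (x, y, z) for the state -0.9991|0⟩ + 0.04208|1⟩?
(-0.08408, 0, 0.9964)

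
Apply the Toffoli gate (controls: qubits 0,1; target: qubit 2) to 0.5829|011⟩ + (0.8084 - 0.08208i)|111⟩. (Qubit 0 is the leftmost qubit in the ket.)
0.5829|011⟩ + (0.8084 - 0.08208i)|110⟩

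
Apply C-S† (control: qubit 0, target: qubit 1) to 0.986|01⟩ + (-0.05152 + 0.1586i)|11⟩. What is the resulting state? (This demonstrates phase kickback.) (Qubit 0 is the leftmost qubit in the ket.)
0.986|01⟩ + (0.1586 + 0.05152i)|11⟩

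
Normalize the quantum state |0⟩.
|0⟩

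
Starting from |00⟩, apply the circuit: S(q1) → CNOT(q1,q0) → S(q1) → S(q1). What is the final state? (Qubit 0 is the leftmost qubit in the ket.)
|00⟩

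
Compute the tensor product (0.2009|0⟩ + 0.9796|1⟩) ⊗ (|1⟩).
0.2009|01⟩ + 0.9796|11⟩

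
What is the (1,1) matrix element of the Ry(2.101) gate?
0.4971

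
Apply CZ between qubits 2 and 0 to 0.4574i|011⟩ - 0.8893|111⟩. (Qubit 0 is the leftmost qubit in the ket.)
0.4574i|011⟩ + 0.8893|111⟩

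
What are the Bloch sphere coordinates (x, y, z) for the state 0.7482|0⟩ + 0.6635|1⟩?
(0.9929, 0, 0.1196)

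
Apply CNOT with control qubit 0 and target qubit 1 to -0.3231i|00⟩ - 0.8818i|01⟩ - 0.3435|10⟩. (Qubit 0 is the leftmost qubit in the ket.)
-0.3231i|00⟩ - 0.8818i|01⟩ - 0.3435|11⟩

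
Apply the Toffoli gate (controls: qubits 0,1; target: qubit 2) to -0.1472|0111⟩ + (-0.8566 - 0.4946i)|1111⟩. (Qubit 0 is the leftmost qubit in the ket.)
-0.1472|0111⟩ + (-0.8566 - 0.4946i)|1101⟩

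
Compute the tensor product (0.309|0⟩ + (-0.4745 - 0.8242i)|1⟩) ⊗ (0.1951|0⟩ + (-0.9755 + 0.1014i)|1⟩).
0.06029|00⟩ + (-0.3014 + 0.03133i)|01⟩ + (-0.09257 - 0.1608i)|10⟩ + (0.5464 + 0.7559i)|11⟩

amp(|b₁b₂…⟩) = product of the factor amplitudes for bits b₁, b₂, …; only kets whose every factor amplitude is nonzero survive.
|00⟩: (0.309)(0.1951) = 0.06029
|01⟩: (0.309)(-0.9755 + 0.1014i) = (-0.3014 + 0.03133i)
|10⟩: (-0.4745 - 0.8242i)(0.1951) = (-0.09257 - 0.1608i)
|11⟩: (-0.4745 - 0.8242i)(-0.9755 + 0.1014i) = (0.5464 + 0.7559i)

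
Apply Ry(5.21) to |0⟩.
-0.8595|0⟩ + 0.5112|1⟩

Ry(5.21) = [[cos(θ/2), −sin(θ/2)], [sin(θ/2), cos(θ/2)]]; θ = 5.21, cos(θ/2) ≈ -0.859456, sin(θ/2) ≈ 0.511211.
With a = amp(|0⟩) = 1 and b = amp(|1⟩) = 0:
new amp(|0⟩) = (-0.859456)·a + (-0.511211)·b = -0.8595
new amp(|1⟩) = (0.511211)·a + (-0.859456)·b = 0.5112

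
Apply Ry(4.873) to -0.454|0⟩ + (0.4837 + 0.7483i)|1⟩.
(0.03226 - 0.485i)|0⟩ + (-0.6626 - 0.5699i)|1⟩

Ry(4.873) = [[cos(θ/2), −sin(θ/2)], [sin(θ/2), cos(θ/2)]]; θ = 4.873, cos(θ/2) ≈ -0.761552, sin(θ/2) ≈ 0.648104.
With a = amp(|0⟩) = -0.454 and b = amp(|1⟩) = (0.4837 + 0.7483i):
new amp(|0⟩) = (-0.761552)·a + (-0.648104)·b = (0.03226 - 0.485i)
new amp(|1⟩) = (0.648104)·a + (-0.761552)·b = (-0.6626 - 0.5699i)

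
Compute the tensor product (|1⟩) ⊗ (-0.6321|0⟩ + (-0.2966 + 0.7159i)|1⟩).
-0.6321|10⟩ + (-0.2966 + 0.7159i)|11⟩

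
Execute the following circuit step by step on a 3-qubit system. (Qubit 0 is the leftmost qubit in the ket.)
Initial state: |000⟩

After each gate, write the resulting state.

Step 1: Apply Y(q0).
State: i|100⟩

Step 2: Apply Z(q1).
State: i|100⟩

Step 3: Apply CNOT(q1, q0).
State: i|100⟩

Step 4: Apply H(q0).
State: (1/√2)i|000⟩ - (1/√2)i|100⟩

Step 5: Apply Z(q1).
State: (1/√2)i|000⟩ - (1/√2)i|100⟩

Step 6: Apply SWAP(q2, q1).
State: (1/√2)i|000⟩ - (1/√2)i|100⟩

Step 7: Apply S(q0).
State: (1/√2)i|000⟩ + 1/√2|100⟩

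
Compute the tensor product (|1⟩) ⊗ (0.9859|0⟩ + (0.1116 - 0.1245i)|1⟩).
0.9859|10⟩ + (0.1116 - 0.1245i)|11⟩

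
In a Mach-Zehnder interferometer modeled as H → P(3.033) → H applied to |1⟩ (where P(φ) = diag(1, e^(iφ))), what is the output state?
(0.9971 - 0.05419i)|0⟩ + (0.002945 + 0.05419i)|1⟩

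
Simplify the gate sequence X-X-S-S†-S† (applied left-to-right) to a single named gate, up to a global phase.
S†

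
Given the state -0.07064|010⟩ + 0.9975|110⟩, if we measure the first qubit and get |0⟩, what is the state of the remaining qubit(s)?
-|10⟩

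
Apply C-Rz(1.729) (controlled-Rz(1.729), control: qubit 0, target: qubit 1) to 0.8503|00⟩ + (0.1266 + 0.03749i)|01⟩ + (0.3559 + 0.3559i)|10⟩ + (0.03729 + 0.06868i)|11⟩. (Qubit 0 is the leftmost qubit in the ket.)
0.8503|00⟩ + (0.1266 + 0.03749i)|01⟩ + (0.5017 - 0.03977i)|10⟩ + (-0.02805 + 0.07294i)|11⟩

C-Rz(1.729) leaves the control-|0⟩ kets |00⟩, |01⟩ unchanged and applies Rz(1.729) to qubit 1 on the control-|1⟩ pair (|10⟩, |11⟩).
Rz(1.729) = [[e^(−iθ/2), 0], [0, e^(iθ/2)]] with e^(±iθ/2) = cos(θ/2) ± i·sin(θ/2); θ = 1.729, cos(θ/2) ≈ 0.649021, sin(θ/2) ≈ 0.760771.
With a = amp(|10⟩) = (0.3559 + 0.3559i) and b = amp(|11⟩) = (0.03729 + 0.06868i):
new amp(|10⟩) = (0.649021 - 0.760771i)·a = (0.5017 - 0.03977i)
new amp(|11⟩) = (0.649021 + 0.760771i)·b = (-0.02805 + 0.07294i)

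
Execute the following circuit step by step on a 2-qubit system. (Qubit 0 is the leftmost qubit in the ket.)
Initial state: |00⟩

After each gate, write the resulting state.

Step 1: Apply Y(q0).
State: i|10⟩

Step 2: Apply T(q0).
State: (-1/√2 + (1/√2)i)|10⟩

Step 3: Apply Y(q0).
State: (1/√2 + (1/√2)i)|00⟩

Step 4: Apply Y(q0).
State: (-1/√2 + (1/√2)i)|10⟩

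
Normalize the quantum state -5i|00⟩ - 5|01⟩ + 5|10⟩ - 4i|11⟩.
-0.5241i|00⟩ - 0.5241|01⟩ + 0.5241|10⟩ - 0.4193i|11⟩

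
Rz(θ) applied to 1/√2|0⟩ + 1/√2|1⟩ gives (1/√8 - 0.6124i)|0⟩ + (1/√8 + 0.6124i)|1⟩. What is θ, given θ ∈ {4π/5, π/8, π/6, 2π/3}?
2π/3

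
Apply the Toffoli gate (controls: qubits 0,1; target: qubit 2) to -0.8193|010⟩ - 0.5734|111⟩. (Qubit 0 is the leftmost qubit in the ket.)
-0.8193|010⟩ - 0.5734|110⟩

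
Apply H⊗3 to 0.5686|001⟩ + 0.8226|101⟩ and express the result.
0.4919|000⟩ - 0.4919|001⟩ + 0.4919|010⟩ - 0.4919|011⟩ - 0.0898|100⟩ + 0.0898|101⟩ - 0.0898|110⟩ + 0.0898|111⟩

H⊗3 gives amp(|y⟩) = (1/2√2) Σ_x (−1)^(x·y) amp(|x⟩), where x·y is the number of positions in which both x and y have a 1.
|000⟩: (0.5686 + 0.8226)/(2√2) = 0.4919
|001⟩: (-0.5686 - 0.8226)/(2√2) = -0.4919
|010⟩: (0.5686 + 0.8226)/(2√2) = 0.4919
|011⟩: (-0.5686 - 0.8226)/(2√2) = -0.4919
|100⟩: (0.5686 - 0.8226)/(2√2) = -0.0898
|101⟩: (-0.5686 + 0.8226)/(2√2) = 0.0898
|110⟩: (0.5686 - 0.8226)/(2√2) = -0.0898
|111⟩: (-0.5686 + 0.8226)/(2√2) = 0.0898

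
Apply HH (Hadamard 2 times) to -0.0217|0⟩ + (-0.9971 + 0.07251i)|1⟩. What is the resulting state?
-0.0217|0⟩ + (-0.9971 + 0.07251i)|1⟩

H² = I, so an even number of Hadamards cancels: H^2 = I and the state is unchanged.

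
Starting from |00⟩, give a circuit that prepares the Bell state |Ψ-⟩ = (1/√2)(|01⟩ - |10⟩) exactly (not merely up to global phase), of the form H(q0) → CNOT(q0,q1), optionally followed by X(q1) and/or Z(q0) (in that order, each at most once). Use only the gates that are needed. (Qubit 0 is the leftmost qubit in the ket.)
H(q0) → CNOT(q0,q1) → X(q1) → Z(q0)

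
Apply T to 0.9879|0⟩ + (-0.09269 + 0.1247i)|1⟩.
0.9879|0⟩ + (-0.1537 + 0.02263i)|1⟩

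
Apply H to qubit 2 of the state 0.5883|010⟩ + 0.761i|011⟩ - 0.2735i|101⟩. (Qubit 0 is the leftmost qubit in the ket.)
(0.416 + 0.5381i)|010⟩ + (0.416 - 0.5381i)|011⟩ - 0.1934i|100⟩ + 0.1934i|101⟩

H on qubit 2 mixes each pair of kets that differ only in qubit 2: amplitudes (a, b) of (|…0…⟩, |…1…⟩) become ((a + b)/√2, (a − b)/√2). Kets absent from the input have amplitude 0.
(|010⟩, |011⟩): (a, b) = (0.5883, 0.761i) → ((0.416 + 0.5381i), (0.416 - 0.5381i))
(|100⟩, |101⟩): (a, b) = (0, -0.2735i) → (-0.1934i, 0.1934i)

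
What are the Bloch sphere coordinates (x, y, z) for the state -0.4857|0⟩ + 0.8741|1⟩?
(-0.8491, 0, -0.5281)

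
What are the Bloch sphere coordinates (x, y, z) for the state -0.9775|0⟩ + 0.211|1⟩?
(-0.4125, 0, 0.911)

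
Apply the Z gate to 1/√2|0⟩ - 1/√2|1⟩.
1/√2|0⟩ + 1/√2|1⟩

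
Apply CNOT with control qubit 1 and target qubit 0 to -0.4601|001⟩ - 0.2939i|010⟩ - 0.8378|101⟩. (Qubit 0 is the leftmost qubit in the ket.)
-0.4601|001⟩ - 0.8378|101⟩ - 0.2939i|110⟩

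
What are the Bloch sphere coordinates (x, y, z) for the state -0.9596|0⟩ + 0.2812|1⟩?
(-0.5397, 0, 0.8418)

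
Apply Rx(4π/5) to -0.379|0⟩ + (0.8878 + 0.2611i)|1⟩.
(0.1312 - 0.8443i)|0⟩ + (0.2743 + 0.4411i)|1⟩

Rx(4π/5) = [[cos(θ/2), −i·sin(θ/2)], [−i·sin(θ/2), cos(θ/2)]]; θ = 4π/5, cos(θ/2) ≈ 0.309017, sin(θ/2) ≈ 0.951057.
With a = amp(|0⟩) = -0.379 and b = amp(|1⟩) = (0.8878 + 0.2611i):
new amp(|0⟩) = (0.309017)·a + (-0.951057i)·b = (0.1312 - 0.8443i)
new amp(|1⟩) = (-0.951057i)·a + (0.309017)·b = (0.2743 + 0.4411i)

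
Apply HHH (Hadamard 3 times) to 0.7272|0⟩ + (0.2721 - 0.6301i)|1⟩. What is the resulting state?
(0.7066 - 0.4455i)|0⟩ + (0.3218 + 0.4455i)|1⟩

H² = I, so H^3 = H: a single Hadamard. With (a, b) = (0.7272, (0.2721 - 0.6301i)), H gives ((a + b)/√2, (a − b)/√2) = ((0.7066 - 0.4455i), (0.3218 + 0.4455i)).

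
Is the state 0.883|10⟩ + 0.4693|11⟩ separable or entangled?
Separable

Writing the state as a|00⟩ + b|01⟩ + c|10⟩ + d|11⟩, it is a product state iff ad − bc = 0.
Here (a, b, c, d) = (0, 0, 0.883, 0.4693): ad − bc = (0)(0.4693) − (0)(0.883) = 0, so the state is separable.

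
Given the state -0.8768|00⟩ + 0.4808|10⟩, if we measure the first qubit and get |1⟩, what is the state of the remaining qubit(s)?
|0⟩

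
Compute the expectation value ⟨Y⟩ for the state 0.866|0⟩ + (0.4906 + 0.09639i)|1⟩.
0.1669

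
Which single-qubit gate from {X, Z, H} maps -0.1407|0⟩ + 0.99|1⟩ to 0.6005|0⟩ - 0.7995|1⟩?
H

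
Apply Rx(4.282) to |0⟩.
-0.5398|0⟩ - 0.8418i|1⟩

Rx(4.282) = [[cos(θ/2), −i·sin(θ/2)], [−i·sin(θ/2), cos(θ/2)]]; θ = 4.282, cos(θ/2) ≈ -0.539804, sin(θ/2) ≈ 0.841791.
With a = amp(|0⟩) = 1 and b = amp(|1⟩) = 0:
new amp(|0⟩) = (-0.539804)·a + (-0.841791i)·b = -0.5398
new amp(|1⟩) = (-0.841791i)·a + (-0.539804)·b = -0.8418i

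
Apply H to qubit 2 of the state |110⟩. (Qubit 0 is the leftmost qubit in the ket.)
1/√2|110⟩ + 1/√2|111⟩

H on qubit 2 mixes each pair of kets that differ only in qubit 2: amplitudes (a, b) of (|…0…⟩, |…1…⟩) become ((a + b)/√2, (a − b)/√2). Kets absent from the input have amplitude 0.
(|110⟩, |111⟩): (a, b) = (1, 0) → (1/√2, 1/√2)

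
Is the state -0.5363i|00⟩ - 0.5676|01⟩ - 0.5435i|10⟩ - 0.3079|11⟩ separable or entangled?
Entangled

Writing the state as a|00⟩ + b|01⟩ + c|10⟩ + d|11⟩, it is a product state iff ad − bc = 0.
Here (a, b, c, d) = (-0.5363i, -0.5676, -0.5435i, -0.3079): ad − bc = (-0.5363i)(-0.3079) − (-0.5676)(-0.5435i) = -0.1434i ≠ 0, so the state is entangled.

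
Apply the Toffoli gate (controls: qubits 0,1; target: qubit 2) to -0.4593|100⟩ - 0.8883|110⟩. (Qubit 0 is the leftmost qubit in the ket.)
-0.4593|100⟩ - 0.8883|111⟩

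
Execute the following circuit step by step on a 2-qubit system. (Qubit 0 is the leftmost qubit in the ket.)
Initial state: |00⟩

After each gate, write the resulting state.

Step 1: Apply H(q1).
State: 1/√2|00⟩ + 1/√2|01⟩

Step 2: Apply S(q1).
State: 1/√2|00⟩ + (1/√2)i|01⟩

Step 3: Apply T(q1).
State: 1/√2|00⟩ + (-1/2 + (1/2)i)|01⟩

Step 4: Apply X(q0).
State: 1/√2|10⟩ + (-1/2 + (1/2)i)|11⟩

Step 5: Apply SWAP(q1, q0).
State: 1/√2|01⟩ + (-1/2 + (1/2)i)|11⟩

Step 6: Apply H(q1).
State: 1/2|00⟩ - 1/2|01⟩ + (-1/√8 + (1/√8)i)|10⟩ + (1/√8 - (1/√8)i)|11⟩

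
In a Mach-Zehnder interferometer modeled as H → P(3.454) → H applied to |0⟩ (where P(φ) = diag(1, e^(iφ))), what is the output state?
(0.0242 - 0.1537i)|0⟩ + (0.9758 + 0.1537i)|1⟩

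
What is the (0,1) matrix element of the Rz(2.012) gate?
0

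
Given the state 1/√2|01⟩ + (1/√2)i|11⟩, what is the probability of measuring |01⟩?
1/2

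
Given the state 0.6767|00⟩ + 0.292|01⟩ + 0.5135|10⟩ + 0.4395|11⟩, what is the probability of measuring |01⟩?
0.08526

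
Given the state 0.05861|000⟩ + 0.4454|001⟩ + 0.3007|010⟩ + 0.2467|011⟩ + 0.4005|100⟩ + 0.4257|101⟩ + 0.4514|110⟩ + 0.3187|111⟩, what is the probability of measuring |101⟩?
0.1812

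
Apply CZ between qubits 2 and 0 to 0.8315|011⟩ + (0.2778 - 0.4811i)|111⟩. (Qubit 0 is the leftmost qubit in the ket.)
0.8315|011⟩ + (-0.2778 + 0.4811i)|111⟩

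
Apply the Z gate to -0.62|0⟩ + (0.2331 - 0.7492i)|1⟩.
-0.62|0⟩ + (-0.2331 + 0.7492i)|1⟩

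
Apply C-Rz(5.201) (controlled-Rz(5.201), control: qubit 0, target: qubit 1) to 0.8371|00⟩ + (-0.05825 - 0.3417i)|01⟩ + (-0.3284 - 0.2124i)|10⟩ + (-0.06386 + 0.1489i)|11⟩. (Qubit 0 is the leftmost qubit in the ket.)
0.8371|00⟩ + (-0.05825 - 0.3417i)|01⟩ + (0.1721 + 0.3512i)|10⟩ + (-0.02196 - 0.1605i)|11⟩

C-Rz(5.201) leaves the control-|0⟩ kets |00⟩, |01⟩ unchanged and applies Rz(5.201) to qubit 1 on the control-|1⟩ pair (|10⟩, |11⟩).
Rz(5.201) = [[e^(−iθ/2), 0], [0, e^(iθ/2)]] with e^(±iθ/2) = cos(θ/2) ± i·sin(θ/2); θ = 5.201, cos(θ/2) ≈ -0.857146, sin(θ/2) ≈ 0.515073.
With a = amp(|10⟩) = (-0.3284 - 0.2124i) and b = amp(|11⟩) = (-0.06386 + 0.1489i):
new amp(|10⟩) = (-0.857146 - 0.515073i)·a = (0.1721 + 0.3512i)
new amp(|11⟩) = (-0.857146 + 0.515073i)·b = (-0.02196 - 0.1605i)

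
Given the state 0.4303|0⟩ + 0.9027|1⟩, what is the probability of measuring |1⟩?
0.8149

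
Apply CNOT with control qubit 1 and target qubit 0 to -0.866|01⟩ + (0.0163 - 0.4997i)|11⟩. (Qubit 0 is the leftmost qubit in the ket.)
(0.0163 - 0.4997i)|01⟩ - 0.866|11⟩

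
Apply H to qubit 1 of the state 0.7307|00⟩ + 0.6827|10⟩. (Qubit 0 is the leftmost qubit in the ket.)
0.5167|00⟩ + 0.5167|01⟩ + 0.4827|10⟩ + 0.4827|11⟩

H on qubit 1 mixes each pair of kets that differ only in qubit 1: amplitudes (a, b) of (|…0…⟩, |…1…⟩) become ((a + b)/√2, (a − b)/√2). Kets absent from the input have amplitude 0.
(|00⟩, |01⟩): (a, b) = (0.7307, 0) → (0.5167, 0.5167)
(|10⟩, |11⟩): (a, b) = (0.6827, 0) → (0.4827, 0.4827)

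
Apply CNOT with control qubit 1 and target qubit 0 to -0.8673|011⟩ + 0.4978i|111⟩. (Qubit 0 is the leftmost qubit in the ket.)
0.4978i|011⟩ - 0.8673|111⟩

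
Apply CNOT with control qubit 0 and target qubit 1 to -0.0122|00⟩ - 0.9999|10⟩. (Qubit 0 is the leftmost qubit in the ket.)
-0.0122|00⟩ - 0.9999|11⟩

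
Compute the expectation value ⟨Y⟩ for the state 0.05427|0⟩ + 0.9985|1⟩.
0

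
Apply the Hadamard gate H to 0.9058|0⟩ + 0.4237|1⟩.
0.9401|0⟩ + 0.3409|1⟩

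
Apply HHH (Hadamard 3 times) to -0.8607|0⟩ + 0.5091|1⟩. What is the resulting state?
-0.2486|0⟩ - 0.9686|1⟩

H² = I, so H^3 = H: a single Hadamard. With (a, b) = (-0.8607, 0.5091), H gives ((a + b)/√2, (a − b)/√2) = (-0.2486, -0.9686).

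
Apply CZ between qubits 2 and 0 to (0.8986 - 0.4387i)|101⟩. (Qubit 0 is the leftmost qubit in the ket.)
(-0.8986 + 0.4387i)|101⟩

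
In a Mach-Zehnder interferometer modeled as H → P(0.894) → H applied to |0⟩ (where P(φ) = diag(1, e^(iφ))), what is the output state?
(0.8131 + 0.3898i)|0⟩ + (0.1869 - 0.3898i)|1⟩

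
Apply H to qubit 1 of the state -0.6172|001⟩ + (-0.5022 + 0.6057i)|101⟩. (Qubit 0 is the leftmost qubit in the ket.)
-0.4364|001⟩ - 0.4364|011⟩ + (-0.3551 + 0.4283i)|101⟩ + (-0.3551 + 0.4283i)|111⟩

H on qubit 1 mixes each pair of kets that differ only in qubit 1: amplitudes (a, b) of (|…0…⟩, |…1…⟩) become ((a + b)/√2, (a − b)/√2). Kets absent from the input have amplitude 0.
(|001⟩, |011⟩): (a, b) = (-0.6172, 0) → (-0.4364, -0.4364)
(|101⟩, |111⟩): (a, b) = ((-0.5022 + 0.6057i), 0) → ((-0.3551 + 0.4283i), (-0.3551 + 0.4283i))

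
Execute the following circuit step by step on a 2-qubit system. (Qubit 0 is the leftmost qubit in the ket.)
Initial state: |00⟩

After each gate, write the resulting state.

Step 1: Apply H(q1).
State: 1/√2|00⟩ + 1/√2|01⟩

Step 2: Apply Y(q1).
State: -(1/√2)i|00⟩ + (1/√2)i|01⟩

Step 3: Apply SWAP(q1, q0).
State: -(1/√2)i|00⟩ + (1/√2)i|10⟩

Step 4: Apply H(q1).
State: -(1/2)i|00⟩ - (1/2)i|01⟩ + (1/2)i|10⟩ + (1/2)i|11⟩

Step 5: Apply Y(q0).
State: 1/2|00⟩ + 1/2|01⟩ + 1/2|10⟩ + 1/2|11⟩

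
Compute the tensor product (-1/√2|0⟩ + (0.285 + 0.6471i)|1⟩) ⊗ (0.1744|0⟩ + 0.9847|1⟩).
-0.1233|00⟩ - 0.6963|01⟩ + (0.0497 + 0.1129i)|10⟩ + (0.2806 + 0.6372i)|11⟩

amp(|b₁b₂…⟩) = product of the factor amplitudes for bits b₁, b₂, …; only kets whose every factor amplitude is nonzero survive.
|00⟩: (-1/√2)(0.1744) = -0.1233
|01⟩: (-1/√2)(0.9847) = -0.6963
|10⟩: (0.285 + 0.6471i)(0.1744) = (0.0497 + 0.1129i)
|11⟩: (0.285 + 0.6471i)(0.9847) = (0.2806 + 0.6372i)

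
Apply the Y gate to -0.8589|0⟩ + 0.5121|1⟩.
-0.5121i|0⟩ - 0.8589i|1⟩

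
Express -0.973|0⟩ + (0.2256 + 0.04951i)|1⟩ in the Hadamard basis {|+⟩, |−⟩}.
(-0.5285 + 0.03501i)|+⟩ + (-0.8475 - 0.03501i)|−⟩

With |ψ⟩ = α|0⟩ + β|1⟩, the Hadamard-basis coefficients are ⟨+|ψ⟩ = (α + β)/√2 and ⟨−|ψ⟩ = (α − β)/√2.
Here α = -0.973, β = (0.2256 + 0.04951i): (α + β)/√2 = (-0.5285 + 0.03501i), (α − β)/√2 = (-0.8475 - 0.03501i).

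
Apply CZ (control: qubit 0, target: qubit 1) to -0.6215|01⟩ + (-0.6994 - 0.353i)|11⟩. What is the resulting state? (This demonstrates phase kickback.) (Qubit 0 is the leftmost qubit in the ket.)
-0.6215|01⟩ + (0.6994 + 0.353i)|11⟩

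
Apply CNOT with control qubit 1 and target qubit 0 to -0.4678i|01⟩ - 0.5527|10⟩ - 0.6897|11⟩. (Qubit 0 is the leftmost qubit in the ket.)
-0.6897|01⟩ - 0.5527|10⟩ - 0.4678i|11⟩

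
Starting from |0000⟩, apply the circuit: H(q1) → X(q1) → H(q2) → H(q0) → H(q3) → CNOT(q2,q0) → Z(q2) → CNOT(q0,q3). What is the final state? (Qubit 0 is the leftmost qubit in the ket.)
0.25|0000⟩ + 0.25|0001⟩ - 0.25|0010⟩ - 0.25|0011⟩ + 0.25|0100⟩ + 0.25|0101⟩ - 0.25|0110⟩ - 0.25|0111⟩ + 0.25|1000⟩ + 0.25|1001⟩ - 0.25|1010⟩ - 0.25|1011⟩ + 0.25|1100⟩ + 0.25|1101⟩ - 0.25|1110⟩ - 0.25|1111⟩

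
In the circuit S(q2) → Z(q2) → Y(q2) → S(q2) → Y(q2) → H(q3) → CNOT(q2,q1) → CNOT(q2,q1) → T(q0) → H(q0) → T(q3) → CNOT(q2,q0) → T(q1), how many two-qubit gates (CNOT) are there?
3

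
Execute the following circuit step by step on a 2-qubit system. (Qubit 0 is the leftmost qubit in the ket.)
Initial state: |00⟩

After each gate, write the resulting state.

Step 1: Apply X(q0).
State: |10⟩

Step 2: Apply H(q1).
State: 1/√2|10⟩ + 1/√2|11⟩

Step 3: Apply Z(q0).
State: -1/√2|10⟩ - 1/√2|11⟩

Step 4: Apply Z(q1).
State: -1/√2|10⟩ + 1/√2|11⟩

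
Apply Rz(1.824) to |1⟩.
(0.6122 + 0.7907i)|1⟩

Rz(1.824) = [[e^(−iθ/2), 0], [0, e^(iθ/2)]] with e^(±iθ/2) = cos(θ/2) ± i·sin(θ/2); θ = 1.824, cos(θ/2) ≈ 0.612166, sin(θ/2) ≈ 0.79073.
With a = amp(|0⟩) = 0 and b = amp(|1⟩) = 1:
new amp(|0⟩) = (0.612166 - 0.79073i)·a = 0
new amp(|1⟩) = (0.612166 + 0.79073i)·b = (0.6122 + 0.7907i)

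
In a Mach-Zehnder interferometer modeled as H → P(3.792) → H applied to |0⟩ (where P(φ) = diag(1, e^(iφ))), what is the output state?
(0.1021 - 0.3028i)|0⟩ + (0.8979 + 0.3028i)|1⟩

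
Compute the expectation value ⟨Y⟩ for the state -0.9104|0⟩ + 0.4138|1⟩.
0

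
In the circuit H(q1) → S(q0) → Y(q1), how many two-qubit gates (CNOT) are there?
0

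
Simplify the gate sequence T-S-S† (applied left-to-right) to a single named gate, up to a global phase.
T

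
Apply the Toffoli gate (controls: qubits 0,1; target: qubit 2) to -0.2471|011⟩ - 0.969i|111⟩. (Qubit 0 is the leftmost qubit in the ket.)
-0.2471|011⟩ - 0.969i|110⟩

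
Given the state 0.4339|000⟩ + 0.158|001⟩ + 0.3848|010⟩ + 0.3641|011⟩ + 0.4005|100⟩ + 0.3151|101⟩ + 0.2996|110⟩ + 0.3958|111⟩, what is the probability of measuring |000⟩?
0.1883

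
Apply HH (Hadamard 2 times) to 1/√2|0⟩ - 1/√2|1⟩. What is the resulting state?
1/√2|0⟩ - 1/√2|1⟩

H² = I, so an even number of Hadamards cancels: H^2 = I and the state is unchanged.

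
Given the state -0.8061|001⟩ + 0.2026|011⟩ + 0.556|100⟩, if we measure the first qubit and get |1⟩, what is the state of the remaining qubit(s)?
|00⟩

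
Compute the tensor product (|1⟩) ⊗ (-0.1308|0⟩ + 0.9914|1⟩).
-0.1308|10⟩ + 0.9914|11⟩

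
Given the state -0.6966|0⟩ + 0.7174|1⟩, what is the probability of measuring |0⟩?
0.4853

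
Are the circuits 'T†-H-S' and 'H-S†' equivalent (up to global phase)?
No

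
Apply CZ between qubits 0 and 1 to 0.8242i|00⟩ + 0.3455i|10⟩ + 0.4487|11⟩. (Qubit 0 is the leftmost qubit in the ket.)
0.8242i|00⟩ + 0.3455i|10⟩ - 0.4487|11⟩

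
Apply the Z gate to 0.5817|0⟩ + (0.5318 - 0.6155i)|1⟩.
0.5817|0⟩ + (-0.5318 + 0.6155i)|1⟩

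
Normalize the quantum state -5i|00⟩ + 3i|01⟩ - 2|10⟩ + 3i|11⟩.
-0.7293i|00⟩ + 0.4376i|01⟩ - 0.2917|10⟩ + 0.4376i|11⟩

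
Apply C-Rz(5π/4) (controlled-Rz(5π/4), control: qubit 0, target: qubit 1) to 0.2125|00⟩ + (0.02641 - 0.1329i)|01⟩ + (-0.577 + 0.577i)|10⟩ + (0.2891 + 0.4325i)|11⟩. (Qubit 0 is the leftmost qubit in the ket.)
0.2125|00⟩ + (0.02641 - 0.1329i)|01⟩ + (0.7539 + 0.3123i)|10⟩ + (-0.5102 + 0.1016i)|11⟩

C-Rz(5π/4) leaves the control-|0⟩ kets |00⟩, |01⟩ unchanged and applies Rz(5π/4) to qubit 1 on the control-|1⟩ pair (|10⟩, |11⟩).
Rz(5π/4) = [[e^(−iθ/2), 0], [0, e^(iθ/2)]] with e^(±iθ/2) = cos(θ/2) ± i·sin(θ/2); θ = 5π/4, cos(θ/2) ≈ -0.382683, sin(θ/2) ≈ 0.92388.
With a = amp(|10⟩) = (-0.577 + 0.577i) and b = amp(|11⟩) = (0.2891 + 0.4325i):
new amp(|10⟩) = (-0.382683 - 0.92388i)·a = (0.7539 + 0.3123i)
new amp(|11⟩) = (-0.382683 + 0.92388i)·b = (-0.5102 + 0.1016i)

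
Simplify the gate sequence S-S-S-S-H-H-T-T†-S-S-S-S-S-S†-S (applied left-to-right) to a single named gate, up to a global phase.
S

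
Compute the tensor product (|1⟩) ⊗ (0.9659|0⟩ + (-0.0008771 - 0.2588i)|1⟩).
0.9659|10⟩ + (-0.0008771 - 0.2588i)|11⟩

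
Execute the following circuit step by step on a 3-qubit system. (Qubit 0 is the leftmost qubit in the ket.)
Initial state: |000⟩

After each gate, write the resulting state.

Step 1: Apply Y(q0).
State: i|100⟩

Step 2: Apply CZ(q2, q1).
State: i|100⟩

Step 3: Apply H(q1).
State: (1/√2)i|100⟩ + (1/√2)i|110⟩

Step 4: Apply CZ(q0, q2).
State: (1/√2)i|100⟩ + (1/√2)i|110⟩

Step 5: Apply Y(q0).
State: 1/√2|000⟩ + 1/√2|010⟩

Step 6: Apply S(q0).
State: 1/√2|000⟩ + 1/√2|010⟩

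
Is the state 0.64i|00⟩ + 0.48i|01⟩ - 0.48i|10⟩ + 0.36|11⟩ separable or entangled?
Entangled

Writing the state as a|00⟩ + b|01⟩ + c|10⟩ + d|11⟩, it is a product state iff ad − bc = 0.
Here (a, b, c, d) = (0.64i, 0.48i, -0.48i, 0.36): ad − bc = (0.64i)(0.36) − (0.48i)(-0.48i) = (-0.2304 + 0.2304i) ≠ 0, so the state is entangled.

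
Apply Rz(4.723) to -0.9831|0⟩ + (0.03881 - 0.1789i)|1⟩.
(0.6988 + 0.6915i)|0⟩ + (0.09824 + 0.1545i)|1⟩

Rz(4.723) = [[e^(−iθ/2), 0], [0, e^(iθ/2)]] with e^(±iθ/2) = cos(θ/2) ± i·sin(θ/2); θ = 4.723, cos(θ/2) ≈ -0.710848, sin(θ/2) ≈ 0.703345.
With a = amp(|0⟩) = -0.9831 and b = amp(|1⟩) = (0.03881 - 0.1789i):
new amp(|0⟩) = (-0.710848 - 0.703345i)·a = (0.6988 + 0.6915i)
new amp(|1⟩) = (-0.710848 + 0.703345i)·b = (0.09824 + 0.1545i)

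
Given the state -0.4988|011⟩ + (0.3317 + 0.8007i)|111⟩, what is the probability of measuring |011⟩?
0.2488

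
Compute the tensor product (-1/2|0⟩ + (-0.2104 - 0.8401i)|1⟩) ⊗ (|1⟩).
-1/2|01⟩ + (-0.2104 - 0.8401i)|11⟩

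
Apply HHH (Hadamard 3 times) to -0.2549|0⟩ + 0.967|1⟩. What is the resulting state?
0.5035|0⟩ - 0.864|1⟩

H² = I, so H^3 = H: a single Hadamard. With (a, b) = (-0.2549, 0.967), H gives ((a + b)/√2, (a − b)/√2) = (0.5035, -0.864).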